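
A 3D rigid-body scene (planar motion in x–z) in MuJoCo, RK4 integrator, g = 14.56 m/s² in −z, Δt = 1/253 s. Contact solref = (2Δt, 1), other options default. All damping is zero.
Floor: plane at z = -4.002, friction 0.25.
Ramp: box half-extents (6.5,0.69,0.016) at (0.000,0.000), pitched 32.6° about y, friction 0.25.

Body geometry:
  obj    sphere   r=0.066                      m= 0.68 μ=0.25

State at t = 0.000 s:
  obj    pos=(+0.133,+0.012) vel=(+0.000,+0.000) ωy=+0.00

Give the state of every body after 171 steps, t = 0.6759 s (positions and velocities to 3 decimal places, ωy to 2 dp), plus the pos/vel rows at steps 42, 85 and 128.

State at t = 0.6759 s:
  obj    pos=(+1.212,-0.677) vel=(+3.191,-2.041) ωy=+57.36

Key-timestep trajectory:
   step    t(s)  obj.x    obj.z    obj.vx   obj.vz 
     42  0.1660   +0.198  -0.029  +0.784  -0.501
     85  0.3360   +0.400  -0.158  +1.586  -1.014
    128  0.5059   +0.737  -0.374  +2.389  -1.528


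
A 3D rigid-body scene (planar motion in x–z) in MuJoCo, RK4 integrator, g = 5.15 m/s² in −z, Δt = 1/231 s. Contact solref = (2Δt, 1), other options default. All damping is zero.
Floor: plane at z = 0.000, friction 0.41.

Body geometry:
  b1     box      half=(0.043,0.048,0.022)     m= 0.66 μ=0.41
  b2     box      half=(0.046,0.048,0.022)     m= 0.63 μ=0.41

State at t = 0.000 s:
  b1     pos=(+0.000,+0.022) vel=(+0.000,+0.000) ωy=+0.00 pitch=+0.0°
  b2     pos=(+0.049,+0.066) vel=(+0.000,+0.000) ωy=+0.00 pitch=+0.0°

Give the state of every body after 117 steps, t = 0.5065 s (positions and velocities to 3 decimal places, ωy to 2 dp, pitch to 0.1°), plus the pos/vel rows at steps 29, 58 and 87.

State at t = 0.5065 s:
  b1     pos=(+0.000,+0.022) vel=(+0.000,+0.000) ωy=+0.00 pitch=+0.0°
  b2     pos=(+0.106,+0.049) vel=(+0.079,+0.021) ωy=+1.60 pitch=+101.3°

Key-timestep trajectory:
   step    t(s)  b1.x    b1.z    b1.vx   b1.vz   b2.x    b2.z    b2.vx   b2.vz 
     29  0.1255   +0.000  +0.022  +0.000  +0.000   +0.053  +0.064  +0.070  -0.035
     58  0.2511   +0.000  +0.022  +0.000  +0.000   +0.067  +0.049  +0.154  -0.037
     87  0.3766   +0.000  +0.022  +0.000  +0.000   +0.087  +0.050  +0.179  -0.042


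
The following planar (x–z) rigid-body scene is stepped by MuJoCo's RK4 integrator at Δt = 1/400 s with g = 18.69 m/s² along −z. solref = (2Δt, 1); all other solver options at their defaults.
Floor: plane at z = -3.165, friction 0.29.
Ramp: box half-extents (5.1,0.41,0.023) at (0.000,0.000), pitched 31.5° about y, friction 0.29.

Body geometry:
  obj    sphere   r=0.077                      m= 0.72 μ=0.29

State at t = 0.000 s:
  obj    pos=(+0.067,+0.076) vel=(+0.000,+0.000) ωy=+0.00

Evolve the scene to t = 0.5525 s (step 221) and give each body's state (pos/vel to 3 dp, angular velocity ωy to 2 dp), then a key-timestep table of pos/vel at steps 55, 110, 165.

State at t = 0.5525 s:
  obj    pos=(+0.975,-0.480) vel=(+3.286,-2.014) ωy=+50.04

Key-timestep trajectory:
   step    t(s)  obj.x    obj.z    obj.vx   obj.vz 
     55  0.1375   +0.123  +0.042  +0.818  -0.501
    110  0.2750   +0.292  -0.062  +1.636  -1.002
    165  0.4125   +0.573  -0.234  +2.454  -1.504


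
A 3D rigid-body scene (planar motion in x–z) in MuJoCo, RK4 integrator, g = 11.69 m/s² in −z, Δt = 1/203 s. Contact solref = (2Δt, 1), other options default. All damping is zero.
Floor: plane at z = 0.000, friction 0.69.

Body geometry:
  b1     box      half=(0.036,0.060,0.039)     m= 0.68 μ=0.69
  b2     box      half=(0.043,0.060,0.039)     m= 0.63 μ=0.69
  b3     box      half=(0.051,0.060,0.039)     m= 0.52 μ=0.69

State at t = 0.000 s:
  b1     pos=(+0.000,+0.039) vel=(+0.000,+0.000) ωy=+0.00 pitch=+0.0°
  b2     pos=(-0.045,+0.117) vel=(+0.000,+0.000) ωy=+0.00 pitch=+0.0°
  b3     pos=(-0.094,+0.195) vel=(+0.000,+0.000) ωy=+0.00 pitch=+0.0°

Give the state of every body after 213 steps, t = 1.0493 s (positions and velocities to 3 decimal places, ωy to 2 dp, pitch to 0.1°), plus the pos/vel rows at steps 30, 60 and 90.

State at t = 1.0493 s:
  b1     pos=(+0.000,+0.039) vel=(+0.000,+0.000) ωy=+0.00 pitch=+0.0°
  b2     pos=(-0.088,+0.043) vel=(+0.000,+0.000) ωy=+0.00 pitch=-90.0°
  b3     pos=(-0.312,+0.039) vel=(+0.000,+0.000) ωy=+0.00 pitch=+180.0°

Key-timestep trajectory:
   step    t(s)  b1.x    b1.z    b1.vx   b1.vz   b2.x    b2.z    b2.vx   b2.vz   b3.x    b3.z    b3.vx   b3.vz 
     30  0.1478   +0.000  +0.039  +0.000  +0.000   -0.062  +0.109  -0.239  -0.195   -0.141  +0.156  -0.571  -0.754
     60  0.2956   +0.000  +0.039  +0.000  +0.000   -0.089  +0.042  +0.019  +0.048   -0.233  +0.057  -0.377  +0.267
     90  0.4433   +0.000  +0.039  +0.000  +0.000   -0.088  +0.043  +0.000  +0.000   -0.283  +0.060  -0.393  -0.147


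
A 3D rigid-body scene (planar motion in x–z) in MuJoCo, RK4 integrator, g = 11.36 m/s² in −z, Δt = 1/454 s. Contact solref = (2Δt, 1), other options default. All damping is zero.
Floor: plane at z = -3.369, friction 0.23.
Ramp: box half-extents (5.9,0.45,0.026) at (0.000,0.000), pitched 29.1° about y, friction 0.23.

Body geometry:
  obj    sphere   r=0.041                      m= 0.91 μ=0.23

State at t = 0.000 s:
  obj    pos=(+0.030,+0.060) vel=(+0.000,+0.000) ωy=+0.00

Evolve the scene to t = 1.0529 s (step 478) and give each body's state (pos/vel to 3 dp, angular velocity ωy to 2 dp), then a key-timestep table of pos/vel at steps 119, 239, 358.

State at t = 1.0529 s:
  obj    pos=(+1.941,-1.004) vel=(+3.631,-2.021) ωy=+101.33

Key-timestep trajectory:
   step    t(s)  obj.x    obj.z    obj.vx   obj.vz 
    119  0.2621   +0.148  -0.006  +0.904  -0.503
    239  0.5264   +0.508  -0.206  +1.815  -1.010
    358  0.7885   +1.102  -0.537  +2.719  -1.513


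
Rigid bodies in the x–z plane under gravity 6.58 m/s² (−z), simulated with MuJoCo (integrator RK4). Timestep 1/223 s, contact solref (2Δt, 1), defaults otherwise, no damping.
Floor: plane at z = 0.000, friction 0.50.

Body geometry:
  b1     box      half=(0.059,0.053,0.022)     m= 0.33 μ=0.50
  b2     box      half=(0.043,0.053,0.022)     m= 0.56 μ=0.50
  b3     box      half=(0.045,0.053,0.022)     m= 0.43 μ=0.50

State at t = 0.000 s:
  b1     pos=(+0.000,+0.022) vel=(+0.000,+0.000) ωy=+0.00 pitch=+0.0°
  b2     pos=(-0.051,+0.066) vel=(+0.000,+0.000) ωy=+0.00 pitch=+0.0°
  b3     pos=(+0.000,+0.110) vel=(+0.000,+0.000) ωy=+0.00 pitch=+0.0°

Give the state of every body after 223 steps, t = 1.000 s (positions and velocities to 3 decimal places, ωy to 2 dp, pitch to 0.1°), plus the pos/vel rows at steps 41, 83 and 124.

State at t = 1.000 s:
  b1     pos=(+0.000,+0.022) vel=(+0.000,+0.000) ωy=+0.00 pitch=+0.0°
  b2     pos=(-0.051,+0.066) vel=(+0.000,+0.000) ωy=+0.00 pitch=+0.0°
  b3     pos=(+0.118,+0.022) vel=(+0.000,+0.000) ωy=+0.00 pitch=+180.0°

Key-timestep trajectory:
   step    t(s)  b1.x    b1.z    b1.vx   b1.vz   b2.x    b2.z    b2.vx   b2.vz   b3.x    b3.z    b3.vx   b3.vz 
     41  0.1839   +0.000  +0.022  +0.000  +0.000   -0.051  +0.066  +0.000  +0.000   +0.014  +0.096  +0.143  -0.274
     83  0.3722   +0.000  +0.022  +0.001  +0.000   -0.051  +0.066  +0.001  +0.000   +0.048  +0.089  +0.203  +0.056
    124  0.5561   +0.000  +0.022  +0.000  +0.000   -0.051  +0.066  +0.000  +0.000   +0.086  +0.081  +0.278  -0.220


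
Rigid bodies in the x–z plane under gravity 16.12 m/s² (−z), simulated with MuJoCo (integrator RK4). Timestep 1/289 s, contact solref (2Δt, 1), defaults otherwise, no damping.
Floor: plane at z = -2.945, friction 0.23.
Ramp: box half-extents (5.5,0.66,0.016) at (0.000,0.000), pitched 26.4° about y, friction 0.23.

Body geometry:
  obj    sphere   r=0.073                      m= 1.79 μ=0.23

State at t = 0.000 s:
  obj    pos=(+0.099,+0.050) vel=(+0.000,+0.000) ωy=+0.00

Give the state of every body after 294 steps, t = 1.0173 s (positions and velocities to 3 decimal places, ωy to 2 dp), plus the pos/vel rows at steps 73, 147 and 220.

State at t = 1.0173 s:
  obj    pos=(+2.472,-1.128) vel=(+4.665,-2.316) ωy=+71.33

Key-timestep trajectory:
   step    t(s)  obj.x    obj.z    obj.vx   obj.vz 
     73  0.2526   +0.245  -0.022  +1.159  -0.575
    147  0.5087   +0.692  -0.244  +2.333  -1.158
    220  0.7612   +1.428  -0.609  +3.491  -1.733


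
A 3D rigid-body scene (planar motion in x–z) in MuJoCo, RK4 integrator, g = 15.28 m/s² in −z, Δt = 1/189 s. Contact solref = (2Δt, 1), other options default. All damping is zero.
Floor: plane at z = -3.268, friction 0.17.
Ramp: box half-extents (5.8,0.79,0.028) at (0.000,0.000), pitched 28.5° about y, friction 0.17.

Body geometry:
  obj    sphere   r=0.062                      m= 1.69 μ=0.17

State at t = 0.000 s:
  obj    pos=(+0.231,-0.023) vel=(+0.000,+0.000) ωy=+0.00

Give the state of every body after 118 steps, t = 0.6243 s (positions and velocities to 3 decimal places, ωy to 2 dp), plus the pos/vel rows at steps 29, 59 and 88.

State at t = 0.6243 s:
  obj    pos=(+1.123,-0.508) vel=(+2.858,-1.552) ωy=+52.42

Key-timestep trajectory:
   step    t(s)  obj.x    obj.z    obj.vx   obj.vz 
     29  0.1534   +0.285  -0.052  +0.703  -0.382
     59  0.3122   +0.454  -0.144  +1.429  -0.776
     88  0.4656   +0.727  -0.293  +2.131  -1.157


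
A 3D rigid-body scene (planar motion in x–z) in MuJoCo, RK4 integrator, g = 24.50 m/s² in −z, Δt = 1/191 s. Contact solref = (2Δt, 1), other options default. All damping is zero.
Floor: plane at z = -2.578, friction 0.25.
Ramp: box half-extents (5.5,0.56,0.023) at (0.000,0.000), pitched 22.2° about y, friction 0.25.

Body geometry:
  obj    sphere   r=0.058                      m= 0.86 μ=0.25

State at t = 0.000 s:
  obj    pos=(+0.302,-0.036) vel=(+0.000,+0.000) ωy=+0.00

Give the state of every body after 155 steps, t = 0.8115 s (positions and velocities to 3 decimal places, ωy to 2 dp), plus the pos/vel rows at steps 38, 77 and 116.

State at t = 0.8115 s:
  obj    pos=(+2.318,-0.859) vel=(+4.968,-2.028) ωy=+92.50

Key-timestep trajectory:
   step    t(s)  obj.x    obj.z    obj.vx   obj.vz 
     38  0.1990   +0.423  -0.085  +1.218  -0.497
     77  0.4031   +0.800  -0.239  +2.468  -1.007
    116  0.6073   +1.431  -0.497  +3.718  -1.517


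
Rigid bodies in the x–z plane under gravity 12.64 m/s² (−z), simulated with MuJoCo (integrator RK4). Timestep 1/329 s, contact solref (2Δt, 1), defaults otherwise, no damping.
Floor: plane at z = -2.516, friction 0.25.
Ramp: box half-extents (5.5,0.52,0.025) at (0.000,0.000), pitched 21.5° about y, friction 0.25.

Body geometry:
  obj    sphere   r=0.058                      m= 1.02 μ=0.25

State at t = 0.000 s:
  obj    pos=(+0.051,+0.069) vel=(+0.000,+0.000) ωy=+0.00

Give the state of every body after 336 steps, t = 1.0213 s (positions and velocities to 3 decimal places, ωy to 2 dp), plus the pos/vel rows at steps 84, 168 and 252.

State at t = 1.0213 s:
  obj    pos=(+1.657,-0.563) vel=(+3.144,-1.239) ωy=+58.26

Key-timestep trajectory:
   step    t(s)  obj.x    obj.z    obj.vx   obj.vz 
     84  0.2553   +0.151  +0.030  +0.786  -0.310
    168  0.5106   +0.452  -0.089  +1.572  -0.619
    252  0.7660   +0.954  -0.287  +2.358  -0.929


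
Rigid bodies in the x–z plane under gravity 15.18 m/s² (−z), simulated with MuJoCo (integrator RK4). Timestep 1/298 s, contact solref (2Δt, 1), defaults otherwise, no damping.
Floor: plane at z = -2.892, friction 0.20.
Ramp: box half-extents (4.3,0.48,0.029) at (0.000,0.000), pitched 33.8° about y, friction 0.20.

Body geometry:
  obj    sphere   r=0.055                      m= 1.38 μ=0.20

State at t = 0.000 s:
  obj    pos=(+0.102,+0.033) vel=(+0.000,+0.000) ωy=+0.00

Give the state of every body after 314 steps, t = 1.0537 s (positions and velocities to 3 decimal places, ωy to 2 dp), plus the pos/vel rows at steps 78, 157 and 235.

State at t = 1.0537 s:
  obj    pos=(+2.885,-1.830) vel=(+5.282,-3.536) ωy=+115.53

Key-timestep trajectory:
   step    t(s)  obj.x    obj.z    obj.vx   obj.vz 
     78  0.2617   +0.274  -0.082  +1.312  -0.879
    157  0.5268   +0.798  -0.433  +2.641  -1.768
    235  0.7886   +1.661  -1.011  +3.953  -2.646


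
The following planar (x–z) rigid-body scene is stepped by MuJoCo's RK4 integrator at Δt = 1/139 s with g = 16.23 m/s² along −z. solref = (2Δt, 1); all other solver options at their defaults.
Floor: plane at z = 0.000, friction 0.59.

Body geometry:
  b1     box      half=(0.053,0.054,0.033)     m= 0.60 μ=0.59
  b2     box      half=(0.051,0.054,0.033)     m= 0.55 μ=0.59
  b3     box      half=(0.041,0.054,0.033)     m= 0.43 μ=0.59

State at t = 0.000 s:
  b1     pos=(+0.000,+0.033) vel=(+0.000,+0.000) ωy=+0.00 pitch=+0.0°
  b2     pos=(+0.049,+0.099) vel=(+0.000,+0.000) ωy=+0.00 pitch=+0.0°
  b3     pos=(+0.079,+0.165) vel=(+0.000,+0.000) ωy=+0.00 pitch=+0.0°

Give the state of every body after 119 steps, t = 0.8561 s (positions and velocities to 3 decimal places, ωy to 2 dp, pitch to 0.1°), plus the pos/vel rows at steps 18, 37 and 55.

State at t = 0.8561 s:
  b1     pos=(+0.000,+0.033) vel=(+0.000,+0.000) ωy=+0.00 pitch=+0.0°
  b2     pos=(+0.096,+0.051) vel=(+0.000,+0.000) ωy=+0.00 pitch=+90.0°
  b3     pos=(+0.192,+0.041) vel=(+0.000,+0.000) ωy=+0.00 pitch=+90.0°

Key-timestep trajectory:
   step    t(s)  b1.x    b1.z    b1.vx   b1.vz   b2.x    b2.z    b2.vx   b2.vz   b3.x    b3.z    b3.vx   b3.vz 
     18  0.1295   +0.000  +0.033  -0.001  +0.000   +0.057  +0.099  +0.160  -0.018   +0.103  +0.155  +0.409  -0.244
     37  0.2662   +0.000  +0.033  +0.000  +0.000   +0.097  +0.048  +0.551  -0.464   +0.187  +0.036  +0.585  -0.126
     55  0.3957   +0.000  +0.033  +0.000  +0.000   +0.095  +0.050  -0.153  -0.035   +0.192  +0.040  +0.026  +0.010


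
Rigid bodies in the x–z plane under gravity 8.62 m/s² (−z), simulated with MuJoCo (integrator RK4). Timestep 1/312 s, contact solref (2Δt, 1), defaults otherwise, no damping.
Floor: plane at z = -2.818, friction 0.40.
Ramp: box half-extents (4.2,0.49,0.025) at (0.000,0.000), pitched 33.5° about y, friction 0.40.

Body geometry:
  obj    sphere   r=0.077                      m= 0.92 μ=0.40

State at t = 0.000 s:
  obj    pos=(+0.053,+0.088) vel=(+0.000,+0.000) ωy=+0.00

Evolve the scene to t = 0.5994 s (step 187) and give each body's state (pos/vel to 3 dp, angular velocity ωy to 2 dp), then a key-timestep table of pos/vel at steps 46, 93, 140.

State at t = 0.5994 s:
  obj    pos=(+0.562,-0.250) vel=(+1.699,-1.124) ωy=+26.45

Key-timestep trajectory:
   step    t(s)  obj.x    obj.z    obj.vx   obj.vz 
     46  0.1474   +0.084  +0.067  +0.418  -0.277
     93  0.2981   +0.179  +0.004  +0.845  -0.559
    140  0.4487   +0.338  -0.101  +1.272  -0.842


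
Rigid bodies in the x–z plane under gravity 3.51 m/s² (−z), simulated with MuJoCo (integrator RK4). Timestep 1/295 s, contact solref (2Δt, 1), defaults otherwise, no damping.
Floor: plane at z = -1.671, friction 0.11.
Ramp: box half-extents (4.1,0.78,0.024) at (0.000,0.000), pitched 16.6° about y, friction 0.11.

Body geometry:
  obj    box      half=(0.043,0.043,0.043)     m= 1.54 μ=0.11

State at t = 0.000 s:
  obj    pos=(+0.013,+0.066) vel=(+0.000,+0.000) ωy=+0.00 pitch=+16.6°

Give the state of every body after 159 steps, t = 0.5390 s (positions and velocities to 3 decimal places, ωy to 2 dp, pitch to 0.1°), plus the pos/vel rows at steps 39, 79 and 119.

State at t = 0.5390 s:
  obj    pos=(+0.101,+0.040) vel=(+0.328,-0.093) ωy=+0.00 pitch=+16.6°

Key-timestep trajectory:
   step    t(s)  obj.x    obj.z    obj.vx   obj.vz 
     39  0.1322   +0.018  +0.064  +0.081  -0.019
     79  0.2678   +0.035  +0.060  +0.162  -0.049
    119  0.4034   +0.062  +0.051  +0.245  -0.070


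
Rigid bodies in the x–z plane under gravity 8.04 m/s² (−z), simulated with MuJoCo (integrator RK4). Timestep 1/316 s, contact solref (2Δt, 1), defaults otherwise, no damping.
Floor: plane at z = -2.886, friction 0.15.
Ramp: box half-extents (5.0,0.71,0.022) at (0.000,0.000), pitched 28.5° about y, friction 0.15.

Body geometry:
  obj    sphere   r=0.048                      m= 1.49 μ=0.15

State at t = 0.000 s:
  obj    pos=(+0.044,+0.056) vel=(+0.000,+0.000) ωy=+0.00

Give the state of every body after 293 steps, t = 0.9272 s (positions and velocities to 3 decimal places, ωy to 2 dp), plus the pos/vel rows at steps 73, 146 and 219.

State at t = 0.9272 s:
  obj    pos=(+1.093,-0.514) vel=(+2.259,-1.239) ωy=+51.06

Key-timestep trajectory:
   step    t(s)  obj.x    obj.z    obj.vx   obj.vz 
     73  0.2310   +0.109  +0.020  +0.564  -0.306
    146  0.4620   +0.305  -0.086  +1.129  -0.608
    219  0.6930   +0.630  -0.263  +1.694  -0.913


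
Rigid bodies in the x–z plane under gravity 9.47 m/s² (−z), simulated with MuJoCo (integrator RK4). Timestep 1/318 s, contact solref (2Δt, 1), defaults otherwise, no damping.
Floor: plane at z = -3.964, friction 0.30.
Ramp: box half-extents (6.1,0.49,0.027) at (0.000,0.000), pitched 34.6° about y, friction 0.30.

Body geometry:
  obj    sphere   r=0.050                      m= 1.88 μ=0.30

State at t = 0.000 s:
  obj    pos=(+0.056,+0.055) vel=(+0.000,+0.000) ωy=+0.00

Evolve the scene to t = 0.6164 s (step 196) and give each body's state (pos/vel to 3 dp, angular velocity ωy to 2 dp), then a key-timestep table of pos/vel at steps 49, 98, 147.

State at t = 0.6164 s:
  obj    pos=(+0.657,-0.359) vel=(+1.949,-1.344) ωy=+47.34

Key-timestep trajectory:
   step    t(s)  obj.x    obj.z    obj.vx   obj.vz 
     49  0.1541   +0.094  +0.029  +0.487  -0.336
     98  0.3082   +0.206  -0.049  +0.975  -0.672
    147  0.4623   +0.394  -0.178  +1.462  -1.008


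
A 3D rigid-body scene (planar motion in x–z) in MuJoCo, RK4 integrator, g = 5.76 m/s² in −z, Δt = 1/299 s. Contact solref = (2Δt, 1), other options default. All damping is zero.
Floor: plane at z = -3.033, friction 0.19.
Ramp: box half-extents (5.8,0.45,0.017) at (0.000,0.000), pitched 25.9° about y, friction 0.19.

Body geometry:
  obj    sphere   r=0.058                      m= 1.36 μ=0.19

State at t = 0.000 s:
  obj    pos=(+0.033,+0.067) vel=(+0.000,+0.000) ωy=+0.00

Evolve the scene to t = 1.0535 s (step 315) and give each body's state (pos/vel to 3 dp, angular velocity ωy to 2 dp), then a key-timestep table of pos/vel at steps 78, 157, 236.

State at t = 1.0535 s:
  obj    pos=(+0.930,-0.368) vel=(+1.703,-0.827) ωy=+32.64

Key-timestep trajectory:
   step    t(s)  obj.x    obj.z    obj.vx   obj.vz 
     78  0.2609   +0.088  +0.041  +0.422  -0.205
    157  0.5251   +0.256  -0.041  +0.849  -0.412
    236  0.7893   +0.537  -0.177  +1.276  -0.620


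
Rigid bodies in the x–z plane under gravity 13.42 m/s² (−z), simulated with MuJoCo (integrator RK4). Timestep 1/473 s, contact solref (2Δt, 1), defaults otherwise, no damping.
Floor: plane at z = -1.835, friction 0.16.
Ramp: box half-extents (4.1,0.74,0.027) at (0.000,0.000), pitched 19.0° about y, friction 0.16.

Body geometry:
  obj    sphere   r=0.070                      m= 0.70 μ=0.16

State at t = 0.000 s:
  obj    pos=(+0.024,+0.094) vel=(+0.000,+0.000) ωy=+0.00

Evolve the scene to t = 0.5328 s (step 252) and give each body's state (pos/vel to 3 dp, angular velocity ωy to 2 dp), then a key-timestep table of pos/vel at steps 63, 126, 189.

State at t = 0.5328 s:
  obj    pos=(+0.443,-0.050) vel=(+1.572,-0.541) ωy=+23.75

Key-timestep trajectory:
   step    t(s)  obj.x    obj.z    obj.vx   obj.vz 
     63  0.1332   +0.050  +0.085  +0.393  -0.135
    126  0.2664   +0.129  +0.058  +0.786  -0.271
    189  0.3996   +0.260  +0.013  +1.179  -0.406


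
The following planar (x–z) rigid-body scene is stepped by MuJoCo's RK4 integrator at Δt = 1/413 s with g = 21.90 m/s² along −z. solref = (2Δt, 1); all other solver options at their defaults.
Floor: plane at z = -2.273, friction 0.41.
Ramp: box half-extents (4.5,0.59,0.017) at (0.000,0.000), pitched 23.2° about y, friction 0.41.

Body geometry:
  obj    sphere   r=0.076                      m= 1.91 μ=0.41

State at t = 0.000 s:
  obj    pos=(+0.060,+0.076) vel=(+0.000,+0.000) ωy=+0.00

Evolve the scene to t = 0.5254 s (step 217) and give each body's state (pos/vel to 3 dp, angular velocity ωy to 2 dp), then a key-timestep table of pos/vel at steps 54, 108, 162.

State at t = 0.5254 s:
  obj    pos=(+0.842,-0.260) vel=(+2.976,-1.276) ωy=+42.60

Key-timestep trajectory:
   step    t(s)  obj.x    obj.z    obj.vx   obj.vz 
     54  0.1308   +0.108  +0.055  +0.741  -0.317
    108  0.2615   +0.254  -0.008  +1.481  -0.635
    162  0.3923   +0.496  -0.111  +2.222  -0.952


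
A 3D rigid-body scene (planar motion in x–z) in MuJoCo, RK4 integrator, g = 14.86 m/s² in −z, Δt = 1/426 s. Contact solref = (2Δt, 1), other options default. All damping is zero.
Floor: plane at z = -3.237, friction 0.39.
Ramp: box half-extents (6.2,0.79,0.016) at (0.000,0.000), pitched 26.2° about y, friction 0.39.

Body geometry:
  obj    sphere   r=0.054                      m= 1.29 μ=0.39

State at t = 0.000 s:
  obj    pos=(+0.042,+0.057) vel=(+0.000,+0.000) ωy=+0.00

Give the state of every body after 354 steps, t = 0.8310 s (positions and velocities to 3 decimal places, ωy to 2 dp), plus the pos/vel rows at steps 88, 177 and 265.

State at t = 0.8310 s:
  obj    pos=(+1.494,-0.657) vel=(+3.494,-1.719) ωy=+72.11

Key-timestep trajectory:
   step    t(s)  obj.x    obj.z    obj.vx   obj.vz 
     88  0.2066   +0.132  +0.013  +0.869  -0.427
    177  0.4155   +0.405  -0.121  +1.747  -0.860
    265  0.6221   +0.856  -0.343  +2.616  -1.287


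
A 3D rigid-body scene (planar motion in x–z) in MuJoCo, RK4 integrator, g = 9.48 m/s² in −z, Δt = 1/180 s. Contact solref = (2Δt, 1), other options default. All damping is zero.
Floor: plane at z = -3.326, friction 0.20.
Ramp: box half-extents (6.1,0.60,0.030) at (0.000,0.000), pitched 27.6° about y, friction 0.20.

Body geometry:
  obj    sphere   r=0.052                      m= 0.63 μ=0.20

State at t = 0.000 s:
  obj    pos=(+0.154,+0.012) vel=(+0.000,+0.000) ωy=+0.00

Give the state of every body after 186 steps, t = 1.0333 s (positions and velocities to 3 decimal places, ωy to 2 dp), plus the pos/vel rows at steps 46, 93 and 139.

State at t = 1.0333 s:
  obj    pos=(+1.639,-0.764) vel=(+2.873,-1.502) ωy=+62.32

Key-timestep trajectory:
   step    t(s)  obj.x    obj.z    obj.vx   obj.vz 
     46  0.2556   +0.245  -0.035  +0.711  -0.372
     93  0.5167   +0.525  -0.182  +1.437  -0.751
    139  0.7722   +0.983  -0.421  +2.147  -1.123


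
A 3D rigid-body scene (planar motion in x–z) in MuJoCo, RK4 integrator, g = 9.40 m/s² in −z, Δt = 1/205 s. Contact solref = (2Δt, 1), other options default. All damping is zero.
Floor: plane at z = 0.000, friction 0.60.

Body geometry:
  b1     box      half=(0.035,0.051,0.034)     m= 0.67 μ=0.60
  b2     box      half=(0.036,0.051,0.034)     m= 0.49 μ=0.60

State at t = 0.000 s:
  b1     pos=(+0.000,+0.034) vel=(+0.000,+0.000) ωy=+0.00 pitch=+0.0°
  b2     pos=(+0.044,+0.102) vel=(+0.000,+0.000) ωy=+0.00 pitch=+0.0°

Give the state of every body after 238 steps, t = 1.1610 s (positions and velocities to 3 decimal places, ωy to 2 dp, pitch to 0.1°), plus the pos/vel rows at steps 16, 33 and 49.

State at t = 1.1610 s:
  b1     pos=(+0.000,+0.034) vel=(+0.000,+0.000) ωy=+0.00 pitch=+0.0°
  b2     pos=(+0.083,+0.036) vel=(+0.000,+0.000) ωy=+0.00 pitch=+90.0°

Key-timestep trajectory:
   step    t(s)  b1.x    b1.z    b1.vx   b1.vz   b2.x    b2.z    b2.vx   b2.vz 
     16  0.0780   +0.000  +0.034  +0.000  +0.000   +0.048  +0.100  +0.119  -0.058
     33  0.1610   +0.000  +0.034  +0.000  +0.000   +0.065  +0.087  +0.245  -0.342
     49  0.2390   +0.000  +0.034  +0.000  +0.000   +0.084  +0.034  +0.024  -0.477


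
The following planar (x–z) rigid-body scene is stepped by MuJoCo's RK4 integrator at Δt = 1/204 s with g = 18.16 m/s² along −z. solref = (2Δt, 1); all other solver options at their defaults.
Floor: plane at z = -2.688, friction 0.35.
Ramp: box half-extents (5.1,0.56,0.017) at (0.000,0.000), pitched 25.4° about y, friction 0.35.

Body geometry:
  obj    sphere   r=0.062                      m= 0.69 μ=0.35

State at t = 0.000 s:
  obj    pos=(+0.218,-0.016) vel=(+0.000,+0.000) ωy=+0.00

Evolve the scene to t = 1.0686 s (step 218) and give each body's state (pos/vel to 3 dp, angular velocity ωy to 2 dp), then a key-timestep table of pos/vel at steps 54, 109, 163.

State at t = 1.0686 s:
  obj    pos=(+3.088,-1.379) vel=(+5.371,-2.550) ωy=+95.89

Key-timestep trajectory:
   step    t(s)  obj.x    obj.z    obj.vx   obj.vz 
     54  0.2647   +0.394  -0.100  +1.331  -0.632
    109  0.5343   +0.936  -0.357  +2.686  -1.275
    163  0.7990   +1.823  -0.778  +4.016  -1.907


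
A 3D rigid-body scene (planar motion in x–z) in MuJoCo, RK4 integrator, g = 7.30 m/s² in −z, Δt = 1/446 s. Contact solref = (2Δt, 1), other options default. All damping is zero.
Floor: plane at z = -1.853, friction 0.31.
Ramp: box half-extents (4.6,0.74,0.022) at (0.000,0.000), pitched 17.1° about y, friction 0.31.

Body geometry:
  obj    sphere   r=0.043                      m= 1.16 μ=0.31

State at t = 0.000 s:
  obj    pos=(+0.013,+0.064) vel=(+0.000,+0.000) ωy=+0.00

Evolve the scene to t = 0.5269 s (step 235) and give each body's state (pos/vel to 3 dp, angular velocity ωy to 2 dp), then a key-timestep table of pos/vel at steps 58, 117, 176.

State at t = 0.5269 s:
  obj    pos=(+0.216,+0.001) vel=(+0.772,-0.238) ωy=+18.78

Key-timestep trajectory:
   step    t(s)  obj.x    obj.z    obj.vx   obj.vz 
     58  0.1300   +0.025  +0.060  +0.191  -0.059
    117  0.2623   +0.063  +0.048  +0.384  -0.118
    176  0.3946   +0.127  +0.029  +0.578  -0.178


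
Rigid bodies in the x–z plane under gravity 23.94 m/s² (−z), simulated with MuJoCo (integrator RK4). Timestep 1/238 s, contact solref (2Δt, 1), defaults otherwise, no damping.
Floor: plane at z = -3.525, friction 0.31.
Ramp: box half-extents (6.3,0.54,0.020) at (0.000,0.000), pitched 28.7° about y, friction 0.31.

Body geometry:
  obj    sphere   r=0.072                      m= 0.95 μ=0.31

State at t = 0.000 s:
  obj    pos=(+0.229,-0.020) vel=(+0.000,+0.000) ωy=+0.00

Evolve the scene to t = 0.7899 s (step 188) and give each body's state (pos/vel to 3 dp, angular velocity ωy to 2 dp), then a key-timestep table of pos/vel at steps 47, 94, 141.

State at t = 0.7899 s:
  obj    pos=(+2.476,-1.251) vel=(+5.690,-3.115) ωy=+90.08

Key-timestep trajectory:
   step    t(s)  obj.x    obj.z    obj.vx   obj.vz 
     47  0.1975   +0.369  -0.097  +1.423  -0.779
     94  0.3950   +0.791  -0.328  +2.845  -1.558
    141  0.5924   +1.493  -0.713  +4.267  -2.336


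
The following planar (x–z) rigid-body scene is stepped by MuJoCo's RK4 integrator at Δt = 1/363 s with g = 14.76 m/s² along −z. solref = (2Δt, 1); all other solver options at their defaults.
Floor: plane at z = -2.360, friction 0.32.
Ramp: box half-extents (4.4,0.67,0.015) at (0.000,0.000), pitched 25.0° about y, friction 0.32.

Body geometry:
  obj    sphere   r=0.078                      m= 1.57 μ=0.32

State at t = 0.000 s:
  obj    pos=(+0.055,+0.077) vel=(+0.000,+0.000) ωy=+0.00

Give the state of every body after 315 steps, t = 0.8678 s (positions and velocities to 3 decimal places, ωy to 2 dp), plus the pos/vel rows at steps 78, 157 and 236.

State at t = 0.8678 s:
  obj    pos=(+1.576,-0.632) vel=(+3.504,-1.634) ωy=+49.56

Key-timestep trajectory:
   step    t(s)  obj.x    obj.z    obj.vx   obj.vz 
     78  0.2149   +0.148  +0.033  +0.868  -0.405
    157  0.4325   +0.433  -0.099  +1.747  -0.814
    236  0.6501   +0.909  -0.321  +2.625  -1.224


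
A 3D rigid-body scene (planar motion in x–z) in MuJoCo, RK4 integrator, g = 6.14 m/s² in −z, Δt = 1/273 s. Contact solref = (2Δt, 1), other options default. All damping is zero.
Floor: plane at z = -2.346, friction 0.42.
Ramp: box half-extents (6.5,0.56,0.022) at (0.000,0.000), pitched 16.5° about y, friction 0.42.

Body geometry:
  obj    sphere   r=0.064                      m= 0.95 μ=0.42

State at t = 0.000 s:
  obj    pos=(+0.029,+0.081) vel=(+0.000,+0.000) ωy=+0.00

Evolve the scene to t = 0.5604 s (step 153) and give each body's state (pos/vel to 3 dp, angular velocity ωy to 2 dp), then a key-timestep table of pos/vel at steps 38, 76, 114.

State at t = 0.5604 s:
  obj    pos=(+0.217,+0.026) vel=(+0.669,-0.198) ωy=+10.91

Key-timestep trajectory:
   step    t(s)  obj.x    obj.z    obj.vx   obj.vz 
     38  0.1392   +0.041  +0.078  +0.166  -0.049
     76  0.2784   +0.075  +0.067  +0.333  -0.099
    114  0.4176   +0.133  +0.050  +0.499  -0.148


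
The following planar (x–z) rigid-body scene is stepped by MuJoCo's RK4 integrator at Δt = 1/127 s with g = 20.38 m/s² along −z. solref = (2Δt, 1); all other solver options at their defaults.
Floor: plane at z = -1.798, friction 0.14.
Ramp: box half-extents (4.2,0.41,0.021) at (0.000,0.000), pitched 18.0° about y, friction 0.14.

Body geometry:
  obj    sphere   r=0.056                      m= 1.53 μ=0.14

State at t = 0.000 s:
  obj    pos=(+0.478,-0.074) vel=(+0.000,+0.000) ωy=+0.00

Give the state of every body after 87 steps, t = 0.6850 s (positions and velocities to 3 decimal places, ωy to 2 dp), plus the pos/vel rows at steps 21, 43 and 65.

State at t = 0.6850 s:
  obj    pos=(+1.482,-0.401) vel=(+2.931,-0.952) ωy=+54.99

Key-timestep trajectory:
   step    t(s)  obj.x    obj.z    obj.vx   obj.vz 
     21  0.1654   +0.537  -0.093  +0.708  -0.230
     43  0.3386   +0.723  -0.154  +1.449  -0.471
     65  0.5118   +1.038  -0.256  +2.190  -0.712


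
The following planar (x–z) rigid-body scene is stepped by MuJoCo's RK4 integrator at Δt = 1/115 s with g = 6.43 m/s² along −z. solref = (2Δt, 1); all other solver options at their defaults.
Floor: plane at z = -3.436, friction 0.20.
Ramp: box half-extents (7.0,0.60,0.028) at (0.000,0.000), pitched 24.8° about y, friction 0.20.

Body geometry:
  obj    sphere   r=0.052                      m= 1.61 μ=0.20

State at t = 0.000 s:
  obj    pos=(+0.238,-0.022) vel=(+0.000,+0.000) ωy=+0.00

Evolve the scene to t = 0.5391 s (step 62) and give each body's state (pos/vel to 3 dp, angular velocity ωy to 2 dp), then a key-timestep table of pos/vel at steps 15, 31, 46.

State at t = 0.5391 s:
  obj    pos=(+0.492,-0.139) vel=(+0.943,-0.436) ωy=+19.96

Key-timestep trajectory:
   step    t(s)  obj.x    obj.z    obj.vx   obj.vz 
     15  0.1304   +0.253  -0.029  +0.228  -0.105
     31  0.2696   +0.302  -0.051  +0.472  -0.218
     46  0.4000   +0.378  -0.087  +0.700  -0.323


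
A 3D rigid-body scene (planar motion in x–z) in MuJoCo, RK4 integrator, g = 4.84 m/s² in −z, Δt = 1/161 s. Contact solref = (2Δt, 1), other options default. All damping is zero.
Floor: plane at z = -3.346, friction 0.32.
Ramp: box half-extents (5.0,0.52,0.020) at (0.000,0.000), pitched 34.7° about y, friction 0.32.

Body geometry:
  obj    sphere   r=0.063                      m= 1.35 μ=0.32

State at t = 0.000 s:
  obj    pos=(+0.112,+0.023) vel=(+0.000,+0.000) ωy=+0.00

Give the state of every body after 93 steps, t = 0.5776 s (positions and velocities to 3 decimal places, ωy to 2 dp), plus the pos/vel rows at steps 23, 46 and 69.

State at t = 0.5776 s:
  obj    pos=(+0.382,-0.164) vel=(+0.935,-0.647) ωy=+18.04

Key-timestep trajectory:
   step    t(s)  obj.x    obj.z    obj.vx   obj.vz 
     23  0.1429   +0.129  +0.012  +0.231  -0.160
     46  0.2857   +0.178  -0.022  +0.462  -0.320
     69  0.4286   +0.261  -0.080  +0.694  -0.480


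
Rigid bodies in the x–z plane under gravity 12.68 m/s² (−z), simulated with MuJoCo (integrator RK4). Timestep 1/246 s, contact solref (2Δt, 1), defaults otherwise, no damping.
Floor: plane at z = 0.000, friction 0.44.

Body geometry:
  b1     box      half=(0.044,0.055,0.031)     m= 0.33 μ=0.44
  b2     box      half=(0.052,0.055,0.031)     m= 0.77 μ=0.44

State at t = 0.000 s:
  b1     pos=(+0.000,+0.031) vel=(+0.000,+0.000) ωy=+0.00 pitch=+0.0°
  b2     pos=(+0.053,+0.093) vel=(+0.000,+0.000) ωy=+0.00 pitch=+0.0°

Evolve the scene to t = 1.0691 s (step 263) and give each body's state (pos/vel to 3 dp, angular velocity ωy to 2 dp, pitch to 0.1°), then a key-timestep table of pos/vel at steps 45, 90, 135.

State at t = 1.0691 s:
  b1     pos=(+0.000,+0.031) vel=(+0.000,+0.000) ωy=+0.00 pitch=+0.0°
  b2     pos=(+0.105,+0.052) vel=(+0.000,+0.000) ωy=+0.00 pitch=+90.0°

Key-timestep trajectory:
   step    t(s)  b1.x    b1.z    b1.vx   b1.vz   b2.x    b2.z    b2.vx   b2.vz 
     45  0.1829   +0.000  +0.031  +0.000  +0.000   +0.081  +0.059  +0.343  -0.387
     90  0.3659   +0.000  +0.031  +0.000  +0.000   +0.123  +0.059  -0.014  -0.002
    135  0.5488   +0.000  +0.031  +0.000  +0.000   +0.100  +0.055  +0.046  -0.022


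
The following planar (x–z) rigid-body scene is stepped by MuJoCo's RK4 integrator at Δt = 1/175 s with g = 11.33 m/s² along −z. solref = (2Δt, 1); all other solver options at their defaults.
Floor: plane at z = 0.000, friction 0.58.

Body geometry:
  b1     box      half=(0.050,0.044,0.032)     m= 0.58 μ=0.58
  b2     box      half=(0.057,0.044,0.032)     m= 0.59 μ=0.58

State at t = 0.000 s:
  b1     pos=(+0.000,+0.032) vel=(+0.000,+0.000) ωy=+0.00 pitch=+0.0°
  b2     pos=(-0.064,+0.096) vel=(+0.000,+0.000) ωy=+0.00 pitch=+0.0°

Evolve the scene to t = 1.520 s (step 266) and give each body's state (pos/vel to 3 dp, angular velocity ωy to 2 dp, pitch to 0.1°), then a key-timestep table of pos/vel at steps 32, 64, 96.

State at t = 1.520 s:
  b1     pos=(+0.000,+0.032) vel=(+0.000,+0.000) ωy=+0.00 pitch=+0.0°
  b2     pos=(-0.122,+0.057) vel=(+0.000,+0.000) ωy=+0.00 pitch=-90.0°

Key-timestep trajectory:
   step    t(s)  b1.x    b1.z    b1.vx   b1.vz   b2.x    b2.z    b2.vx   b2.vz 
     32  0.1829   +0.000  +0.032  +0.000  +0.000   -0.093  +0.063  -0.341  +0.060
     64  0.3657   +0.000  +0.032  +0.000  +0.000   -0.136  +0.063  -0.002  +0.000
     96  0.5486   +0.000  +0.032  +0.000  +0.000   -0.117  +0.059  -0.057  -0.025


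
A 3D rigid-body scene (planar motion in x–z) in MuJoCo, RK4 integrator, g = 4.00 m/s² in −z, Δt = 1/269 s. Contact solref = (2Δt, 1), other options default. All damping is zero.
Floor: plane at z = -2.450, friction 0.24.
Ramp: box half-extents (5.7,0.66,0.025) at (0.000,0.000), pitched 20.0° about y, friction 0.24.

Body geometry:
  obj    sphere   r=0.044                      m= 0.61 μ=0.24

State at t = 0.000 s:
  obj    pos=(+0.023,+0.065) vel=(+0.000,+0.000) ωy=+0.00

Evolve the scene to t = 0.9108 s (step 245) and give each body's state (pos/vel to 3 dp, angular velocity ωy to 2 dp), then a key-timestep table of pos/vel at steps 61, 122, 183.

State at t = 0.9108 s:
  obj    pos=(+0.404,-0.074) vel=(+0.836,-0.304) ωy=+20.22

Key-timestep trajectory:
   step    t(s)  obj.x    obj.z    obj.vx   obj.vz 
     61  0.2268   +0.047  +0.056  +0.208  -0.076
    122  0.4535   +0.117  +0.031  +0.417  -0.152
    183  0.6803   +0.236  -0.012  +0.625  -0.227


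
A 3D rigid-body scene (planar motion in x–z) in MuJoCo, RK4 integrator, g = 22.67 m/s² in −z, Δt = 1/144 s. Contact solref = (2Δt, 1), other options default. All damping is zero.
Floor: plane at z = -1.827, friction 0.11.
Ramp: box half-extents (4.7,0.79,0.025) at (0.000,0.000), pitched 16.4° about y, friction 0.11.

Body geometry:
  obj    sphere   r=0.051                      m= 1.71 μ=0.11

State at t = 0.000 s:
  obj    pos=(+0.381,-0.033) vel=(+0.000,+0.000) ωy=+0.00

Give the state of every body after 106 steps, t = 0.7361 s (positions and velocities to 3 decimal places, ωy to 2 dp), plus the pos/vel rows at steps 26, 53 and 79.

State at t = 0.7361 s:
  obj    pos=(+1.570,-0.383) vel=(+3.229,-0.950) ωy=+65.96

Key-timestep trajectory:
   step    t(s)  obj.x    obj.z    obj.vx   obj.vz 
     26  0.1806   +0.453  -0.054  +0.792  -0.233
     53  0.3681   +0.678  -0.120  +1.615  -0.475
     79  0.5486   +1.041  -0.227  +2.407  -0.708


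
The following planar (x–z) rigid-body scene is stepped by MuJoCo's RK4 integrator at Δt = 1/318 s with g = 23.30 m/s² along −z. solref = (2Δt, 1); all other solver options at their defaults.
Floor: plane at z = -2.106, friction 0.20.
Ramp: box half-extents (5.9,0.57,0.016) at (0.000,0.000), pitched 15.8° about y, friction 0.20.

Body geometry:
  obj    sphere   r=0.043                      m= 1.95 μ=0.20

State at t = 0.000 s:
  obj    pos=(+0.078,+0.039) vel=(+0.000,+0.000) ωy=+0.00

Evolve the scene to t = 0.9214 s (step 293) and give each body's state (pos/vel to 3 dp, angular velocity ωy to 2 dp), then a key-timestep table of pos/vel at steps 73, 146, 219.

State at t = 0.9214 s:
  obj    pos=(+1.929,-0.485) vel=(+4.018,-1.137) ωy=+97.09

Key-timestep trajectory:
   step    t(s)  obj.x    obj.z    obj.vx   obj.vz 
     73  0.2296   +0.193  +0.007  +1.001  -0.283
    146  0.4591   +0.538  -0.091  +2.002  -0.567
    219  0.6887   +1.112  -0.253  +3.003  -0.850


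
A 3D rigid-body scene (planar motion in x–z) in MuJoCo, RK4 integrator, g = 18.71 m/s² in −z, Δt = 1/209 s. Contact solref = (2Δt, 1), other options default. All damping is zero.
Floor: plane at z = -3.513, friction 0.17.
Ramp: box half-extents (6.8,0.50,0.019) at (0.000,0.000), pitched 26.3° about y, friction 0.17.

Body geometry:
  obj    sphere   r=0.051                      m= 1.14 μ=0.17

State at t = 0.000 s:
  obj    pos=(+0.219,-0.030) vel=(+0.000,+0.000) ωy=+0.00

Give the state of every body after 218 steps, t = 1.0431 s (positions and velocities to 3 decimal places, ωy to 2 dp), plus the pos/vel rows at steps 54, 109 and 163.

State at t = 1.0431 s:
  obj    pos=(+3.107,-1.458) vel=(+5.537,-2.737) ωy=+121.07

Key-timestep trajectory:
   step    t(s)  obj.x    obj.z    obj.vx   obj.vz 
     54  0.2584   +0.396  -0.118  +1.372  -0.678
    109  0.5215   +0.941  -0.387  +2.769  -1.368
    163  0.7799   +1.834  -0.828  +4.140  -2.046


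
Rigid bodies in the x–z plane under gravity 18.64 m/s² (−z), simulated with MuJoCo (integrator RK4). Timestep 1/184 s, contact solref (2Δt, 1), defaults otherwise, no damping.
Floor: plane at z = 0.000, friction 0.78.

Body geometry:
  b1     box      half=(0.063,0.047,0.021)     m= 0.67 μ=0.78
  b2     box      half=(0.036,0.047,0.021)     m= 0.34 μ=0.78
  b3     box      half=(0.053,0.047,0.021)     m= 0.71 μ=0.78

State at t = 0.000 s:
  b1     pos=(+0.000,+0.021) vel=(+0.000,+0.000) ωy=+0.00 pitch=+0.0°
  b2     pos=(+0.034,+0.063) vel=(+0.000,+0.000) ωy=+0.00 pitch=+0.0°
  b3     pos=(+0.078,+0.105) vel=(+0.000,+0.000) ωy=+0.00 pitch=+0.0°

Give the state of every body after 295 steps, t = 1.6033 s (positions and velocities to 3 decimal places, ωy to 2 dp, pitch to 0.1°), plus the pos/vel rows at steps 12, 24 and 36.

State at t = 1.6033 s:
  b1     pos=(+0.000,+0.021) vel=(+0.000,+0.000) ωy=+0.00 pitch=+0.0°
  b2     pos=(+0.034,+0.063) vel=(+0.000,+0.000) ωy=+0.00 pitch=+0.0°
  b3     pos=(+0.099,+0.053) vel=(+0.000,+0.000) ωy=+0.00 pitch=+90.0°

Key-timestep trajectory:
   step    t(s)  b1.x    b1.z    b1.vx   b1.vz   b2.x    b2.z    b2.vx   b2.vz   b3.x    b3.z    b3.vx   b3.vz 
     12  0.0652   +0.000  +0.021  -0.001  +0.001   +0.034  +0.063  -0.002  +0.001   +0.082  +0.102  +0.136  -0.084
     24  0.1304   +0.000  +0.021  +0.000  +0.001   +0.034  +0.063  -0.002  +0.002   +0.094  +0.085  +0.207  -0.641
     36  0.1957   +0.000  +0.021  +0.000  +0.000   +0.034  +0.063  +0.000  +0.000   +0.100  +0.051  -0.081  +0.122


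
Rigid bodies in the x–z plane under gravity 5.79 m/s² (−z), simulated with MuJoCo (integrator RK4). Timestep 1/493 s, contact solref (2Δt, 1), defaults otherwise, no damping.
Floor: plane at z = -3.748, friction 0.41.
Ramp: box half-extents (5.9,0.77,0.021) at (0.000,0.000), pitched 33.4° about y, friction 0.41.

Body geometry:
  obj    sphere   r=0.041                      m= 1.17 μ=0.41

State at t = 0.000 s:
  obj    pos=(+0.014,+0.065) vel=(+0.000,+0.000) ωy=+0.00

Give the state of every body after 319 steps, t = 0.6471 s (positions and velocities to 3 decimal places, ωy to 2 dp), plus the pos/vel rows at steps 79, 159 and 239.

State at t = 0.6471 s:
  obj    pos=(+0.412,-0.197) vel=(+1.230,-0.811) ωy=+35.93

Key-timestep trajectory:
   step    t(s)  obj.x    obj.z    obj.vx   obj.vz 
     79  0.1602   +0.038  +0.049  +0.305  -0.201
    159  0.3225   +0.113  +0.000  +0.613  -0.404
    239  0.4848   +0.237  -0.082  +0.921  -0.608
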